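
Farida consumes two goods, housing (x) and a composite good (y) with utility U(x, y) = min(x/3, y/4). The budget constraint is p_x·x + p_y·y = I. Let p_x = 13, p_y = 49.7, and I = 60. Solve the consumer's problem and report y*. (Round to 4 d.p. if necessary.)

y* = 1.0093

With perfect complements, no substitution: consume in ratio x:y = 3:4.
Budget: p_x·x + p_y·(4/3)·x = I, so (3·p_x + 4·p_y)·x = 3·I.
Demand: x*(p_x,p_y,I) = 3·I/(3·p_x + 4·p_y), y* = 4·I/(3·p_x + 4·p_y).
Here 3·13 + 4·49.7 = 237.8, giving y* = 1.0093.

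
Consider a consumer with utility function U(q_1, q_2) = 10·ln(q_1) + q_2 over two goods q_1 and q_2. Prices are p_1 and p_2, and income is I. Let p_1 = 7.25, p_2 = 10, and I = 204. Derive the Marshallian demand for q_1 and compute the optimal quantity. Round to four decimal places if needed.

q_1* = 13.7931

So q_1*(p_1,p_2) = 10·p_2/p_1, independent of income; and q_2* = (I − 10·p_2)/p_2.
At the given prices: q_1* = 10·10/7.25 = 13.7931.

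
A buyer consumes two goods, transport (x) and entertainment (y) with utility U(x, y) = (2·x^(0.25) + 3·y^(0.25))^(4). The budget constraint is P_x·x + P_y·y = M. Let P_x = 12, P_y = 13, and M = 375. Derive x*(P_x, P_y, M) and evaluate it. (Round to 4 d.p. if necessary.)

x* = 11.696

MU_x ∝ 2·x^(-0.75), MU_y ∝ 3·y^(-0.75), so MRS = (2/3)·(y/x)^(0.75) = P_x/P_y.
Solve for the ratio: y/x = [(3/2)·P_x/P_y]^(4/3).
Substitute y = (y/x)·x into the budget: x* = M/(P_x + P_y·(y/x)).
Numerically y/x = 1.543259, so x* = 375/(12 + 13·1.543259) = 11.696.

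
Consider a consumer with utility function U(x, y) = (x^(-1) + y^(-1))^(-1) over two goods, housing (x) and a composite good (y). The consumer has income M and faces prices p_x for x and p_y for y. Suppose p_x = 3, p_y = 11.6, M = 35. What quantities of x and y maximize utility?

MRS = MU_x/MU_y = (y/x)^(2). Set equal to p_x/p_y.
Hence y/x = (p_x/p_y)^(1/(2)), i.e. raised to the 0.5 power.
Substitute y = (y/x)·x into the budget: x* = M/(p_x + p_y·(y/x)).
Numerically y/x = 0.508548, so x* = 35/(3 + 11.6·0.508548) = 3.933 and y* = 0.508548·3.933 = 2.0001.

x* = 3.933, y* = 2.0001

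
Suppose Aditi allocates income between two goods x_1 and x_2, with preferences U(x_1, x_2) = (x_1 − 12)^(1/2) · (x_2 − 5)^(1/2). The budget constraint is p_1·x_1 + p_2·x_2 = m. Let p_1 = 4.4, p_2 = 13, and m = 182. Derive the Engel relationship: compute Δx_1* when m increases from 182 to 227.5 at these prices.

This is Cobb-Douglas in (x_1−12, x_2−5): tangency gives 0.5·p_2·(x_2−5) = 0.5·p_1·(x_1−12).
After buying the subsistence bundle (12, 5), a share 0.5 of the remaining income goes to x_1: x_1* = 12 + 0.5·(m − 12p_1 − 5p_2)/p_1.
Discretionary income = 182 − 12·4.4 − 5·13 = 64.2; x_1* = 12 + 0.5·64.2/4.4 = 19.2955.
At m' = 227.5: x_1* = 24.4659. Change: 24.4659 − 19.2955 = 5.1705.

Δx_1* = 5.1705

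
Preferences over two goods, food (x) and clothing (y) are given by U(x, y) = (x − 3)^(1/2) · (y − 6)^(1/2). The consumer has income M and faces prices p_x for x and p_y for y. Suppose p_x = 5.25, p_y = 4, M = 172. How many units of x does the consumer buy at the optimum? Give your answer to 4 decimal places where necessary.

This is Cobb-Douglas in (x−3, y−6): tangency gives 0.5·p_y·(y−6) = 0.5·p_x·(x−3).
After buying the subsistence bundle (3, 6), a share 0.5 of the remaining income goes to x: x* = 3 + 0.5·(M − 3p_x − 6p_y)/p_x.
Discretionary income = 172 − 3·5.25 − 6·4 = 132.25; x* = 3 + 0.5·132.25/5.25 = 15.5952.

x* = 15.5952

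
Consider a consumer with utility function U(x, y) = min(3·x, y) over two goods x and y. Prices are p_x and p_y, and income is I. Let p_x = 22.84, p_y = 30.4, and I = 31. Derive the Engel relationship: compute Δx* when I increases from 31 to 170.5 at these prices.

Leontief preferences: the optimum is at the kink where x/1 = y/3, i.e. y = 3·x.
Budget: p_x·x + p_y·3·x = I, so (p_x + 3·p_y)·x = I.
Demand: x*(p_x,p_y,I) = I/(p_x + 3·p_y), y* = 3·I/(p_x + 3·p_y).
Here 22.84 + 3·30.4 = 114.04, giving x* = 0.2718.
At I' = 170.5: x* = 1.4951. Change: 1.4951 − 0.2718 = 1.2233.

Δx* = 1.2233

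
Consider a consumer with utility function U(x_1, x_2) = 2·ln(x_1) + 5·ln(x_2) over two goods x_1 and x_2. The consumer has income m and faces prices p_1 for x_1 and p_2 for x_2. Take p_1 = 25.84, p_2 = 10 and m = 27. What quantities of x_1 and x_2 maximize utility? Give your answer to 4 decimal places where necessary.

x_1* = 0.2985, x_2* = 1.9286

Tangency: MRS = (2/5)·x_2/x_1 = p_1/p_2.
So 2·p_2·x_2 = 5·p_1·x_1; combined with the budget, a share 2/7 of income goes to x_1.
Demand: x_1*(p_1,p_2,m) = 2/7·m/p_1 and x_2* = 5/7·m/p_2.
At p_1=25.84, p_2=10, m=27: x_1* = 2/7·27/25.84 = 0.2985, x_2* = 1.9286.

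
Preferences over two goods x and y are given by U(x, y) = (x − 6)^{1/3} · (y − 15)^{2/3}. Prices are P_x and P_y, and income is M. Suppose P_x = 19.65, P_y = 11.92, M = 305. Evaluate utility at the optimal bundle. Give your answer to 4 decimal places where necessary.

V = 0.3119

Let x' = x−6, y' = y−15. MRS = (1/2)·y'/x' = P_x/P_y.
After buying the subsistence bundle (6, 15), a share 1/3 of the remaining income goes to x: x* = 6 + 1/3·(M − 6P_x − 15P_y)/P_x.
Discretionary income = 305 − 6·19.65 − 15·11.92 = 8.3; x* = 6 + 1/3·8.3/19.65 = 6.1408; y* = 15 + 2/3·8.3/11.92 = 15.4642.
Utility at the optimum: U(6.1408, 15.4642) = 0.3119.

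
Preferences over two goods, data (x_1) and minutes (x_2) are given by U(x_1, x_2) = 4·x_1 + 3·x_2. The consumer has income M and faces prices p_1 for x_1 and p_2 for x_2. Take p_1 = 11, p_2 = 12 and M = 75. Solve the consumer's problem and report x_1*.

Perfect substitutes: compare marginal utility per dollar. 4/p_1 vs 3/p_2 → 0.3636 vs 0.25.
x_1 gives more utility per dollar, so spend all income on x_1: x_1* = M/p_1, x_2* = 0.
Numerically: x_1* = 6.8182, x_2* = 0.

x_1* = 6.8182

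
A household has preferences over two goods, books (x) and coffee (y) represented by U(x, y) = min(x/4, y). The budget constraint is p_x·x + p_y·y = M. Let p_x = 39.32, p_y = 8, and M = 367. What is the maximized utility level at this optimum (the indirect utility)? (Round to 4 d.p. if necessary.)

Here 4·39.32 + 8 = 165.28, giving x* = 8.8819 and y* = 2.2205.
Utility at the optimum: U(8.8819, 2.2205) = 2.2205.

V = 2.2205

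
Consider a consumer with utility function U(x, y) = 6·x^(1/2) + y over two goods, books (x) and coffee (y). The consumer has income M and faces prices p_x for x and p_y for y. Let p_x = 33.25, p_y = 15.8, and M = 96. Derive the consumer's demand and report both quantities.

x* = 2.0322, y* = 1.7993

MU_x = 3/√x, MU_y = 1. Tangency: 3/√x = p_x/p_y.
Solve: √x = 3·p_y/p_x, so x*(p_x,p_y) = (3·p_y/p_x)², and y* = (M − p_x·x*)/p_y.
Plugging in: x* = (3·15.8/33.25)² = 2.0322, y* = 1.7993.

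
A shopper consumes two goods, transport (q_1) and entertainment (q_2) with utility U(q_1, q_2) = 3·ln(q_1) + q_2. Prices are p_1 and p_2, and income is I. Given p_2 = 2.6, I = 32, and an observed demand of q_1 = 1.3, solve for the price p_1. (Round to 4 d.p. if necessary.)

Set MRS = p_1/p_2: (3/q_1)/1 = p_1/p_2.
So q_1*(p_1,p_2) = 3·p_2/p_1, independent of income; and q_2* = (I − 3·p_2)/p_2.
Set q_1* = 1.3 in the demand function and solve for p_1: p_1 = 6.

p_1 = 6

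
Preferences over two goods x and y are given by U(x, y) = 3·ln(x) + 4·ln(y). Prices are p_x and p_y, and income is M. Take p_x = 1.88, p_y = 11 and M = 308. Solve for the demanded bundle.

Demand: x*(p_x,p_y,M) = 3/7·M/p_x and y* = 4/7·M/p_y.
At p_x=1.88, p_y=11, M=308: x* = 3/7·308/1.88 = 70.2128, y* = 16.

x* = 70.2128, y* = 16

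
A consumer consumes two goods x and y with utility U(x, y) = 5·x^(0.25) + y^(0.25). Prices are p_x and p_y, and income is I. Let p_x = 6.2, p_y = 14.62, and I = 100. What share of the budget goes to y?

share on y = 0.0808

MU_x ∝ 5·x^(-0.75), MU_y ∝ y^(-0.75), so MRS = 5·(y/x)^(0.75) = p_x/p_y.
Solve for the ratio: y/x = [(1/5)·p_x/p_y]^(4/3).
Substitute y = (y/x)·x into the budget: x* = I/(p_x + p_y·(y/x)).
Numerically y/x = 0.037265, so x* = 100/(6.2 + 14.62·0.037265) = 14.8262 and y* = 0.037265·14.8262 = 0.5525.
Expenditure on y: 14.62·0.5525 = 8.0775; share = 0.0808.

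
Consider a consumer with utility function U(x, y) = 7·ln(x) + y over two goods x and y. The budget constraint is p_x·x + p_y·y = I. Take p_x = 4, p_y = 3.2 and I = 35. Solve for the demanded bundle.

So x*(p_x,p_y) = 7·p_y/p_x, independent of income; and y* = (I − 7·p_y)/p_y.
At the given prices: x* = 7·3.2/4 = 5.6, and y* = 3.9375.

x* = 5.6, y* = 3.9375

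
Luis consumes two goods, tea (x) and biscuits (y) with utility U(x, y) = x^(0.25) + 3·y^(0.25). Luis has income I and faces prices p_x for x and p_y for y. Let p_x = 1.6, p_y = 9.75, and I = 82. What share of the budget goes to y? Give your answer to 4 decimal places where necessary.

share on y = 0.7032

MRS = MU_x/MU_y = (1/3)·(y/x)^(0.75). Set equal to p_x/p_y.
Hence y/x = (3·p_x/p_y)^(1/(0.75)), i.e. raised to the 4/3 power.
With the ratio pinned down, the budget gives x* = I/(p_x + p_y·(y/x)) and y* = (y/x)·x*.
Numerically y/x = 0.388731, so x* = 82/(1.6 + 9.75·0.388731) = 15.213 and y* = 0.388731·15.213 = 5.9138.
Expenditure on y: 9.75·5.9138 = 57.6592; share = 0.7032.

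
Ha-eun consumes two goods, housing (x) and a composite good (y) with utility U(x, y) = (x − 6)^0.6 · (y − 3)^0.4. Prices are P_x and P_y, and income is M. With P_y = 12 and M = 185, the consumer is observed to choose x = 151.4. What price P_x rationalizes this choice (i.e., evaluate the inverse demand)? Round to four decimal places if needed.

MRS = (3/2)·(y−3)/(x−6). Tangency with P_x/P_y gives y−3 = (2/3)·(P_x/P_y)·(x−6).
After buying the subsistence bundle (6, 3), a share 0.6 of the remaining income goes to x: x* = 6 + 0.6·(M − 6P_x − 3P_y)/P_x.
Set x* = 151.4 in the demand function and solve for P_x: P_x = 0.6.

P_x = 0.6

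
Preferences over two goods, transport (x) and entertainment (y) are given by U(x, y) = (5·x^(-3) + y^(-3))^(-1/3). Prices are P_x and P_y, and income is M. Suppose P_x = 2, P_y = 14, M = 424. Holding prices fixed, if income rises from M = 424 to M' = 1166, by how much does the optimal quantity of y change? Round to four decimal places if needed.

MRS = MU_x/MU_y = 5·(y/x)^(4). Set equal to P_x/P_y.
Solve for the ratio: y/x = [(1/5)·P_x/P_y]^(0.25).
With the ratio pinned down, the budget gives x* = M/(P_x + P_y·(y/x)) and y* = (y/x)·x*.
Numerically y/x = 0.411134, so x* = 424/(2 + 14·0.411134) = 54.6683 and y* = 0.411134·54.6683 = 22.476.
At M' = 1166: y* = 61.8089. Change: 61.8089 − 22.476 = 39.3329.

Δy* = 39.3329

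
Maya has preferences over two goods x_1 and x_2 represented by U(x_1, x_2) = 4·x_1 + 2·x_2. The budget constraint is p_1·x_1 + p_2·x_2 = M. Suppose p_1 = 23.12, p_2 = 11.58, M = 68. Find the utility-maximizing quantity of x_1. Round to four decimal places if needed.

x_1* = 2.9412

Perfect substitutes: compare marginal utility per dollar. 4/p_1 vs 2/p_2 → 0.173 vs 0.1727.
x_1 gives more utility per dollar, so spend all income on x_1: x_1* = M/p_1, x_2* = 0.
Numerically: x_1* = 2.9412, x_2* = 0.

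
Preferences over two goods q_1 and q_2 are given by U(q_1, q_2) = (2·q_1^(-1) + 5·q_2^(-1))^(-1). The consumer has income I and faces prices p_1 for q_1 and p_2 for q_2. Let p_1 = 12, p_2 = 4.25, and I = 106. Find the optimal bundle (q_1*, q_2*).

MU_q_1 ∝ 2·q_1^(-2), MU_q_2 ∝ 5·q_2^(-2), so MRS = (2/5)·(q_2/q_1)^(2) = p_1/p_2.
Hence q_2/q_1 = ((5/2)·p_1/p_2)^(1/(2)), i.e. raised to the 0.5 power.
With the ratio pinned down, the budget gives q_1* = I/(p_1 + p_2·(q_2/q_1)) and q_2* = (q_2/q_1)·q_1*.
Numerically q_2/q_1 = 2.656845, so q_1* = 106/(12 + 4.25·2.656845) = 4.551 and q_2* = 2.656845·4.551 = 12.0913.

q_1* = 4.551, q_2* = 12.0913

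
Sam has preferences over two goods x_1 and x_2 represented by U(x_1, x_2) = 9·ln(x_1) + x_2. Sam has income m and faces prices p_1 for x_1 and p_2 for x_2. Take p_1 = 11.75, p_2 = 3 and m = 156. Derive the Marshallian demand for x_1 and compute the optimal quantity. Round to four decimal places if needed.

So x_1*(p_1,p_2) = 9·p_2/p_1, independent of income; and x_2* = (m − 9·p_2)/p_2.
At the given prices: x_1* = 9·3/11.75 = 2.2979.

x_1* = 2.2979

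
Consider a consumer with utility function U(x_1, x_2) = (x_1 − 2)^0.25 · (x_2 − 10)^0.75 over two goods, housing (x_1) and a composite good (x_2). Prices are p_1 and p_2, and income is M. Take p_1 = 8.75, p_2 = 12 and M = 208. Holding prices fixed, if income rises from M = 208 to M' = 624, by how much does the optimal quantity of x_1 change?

Discretionary income = 208 − 2·8.75 − 10·12 = 70.5; x_1* = 2 + 0.25·70.5/8.75 = 4.0143.
At M' = 624: x_1* = 15.9. Change: 15.9 − 4.0143 = 11.8857.

Δx_1* = 11.8857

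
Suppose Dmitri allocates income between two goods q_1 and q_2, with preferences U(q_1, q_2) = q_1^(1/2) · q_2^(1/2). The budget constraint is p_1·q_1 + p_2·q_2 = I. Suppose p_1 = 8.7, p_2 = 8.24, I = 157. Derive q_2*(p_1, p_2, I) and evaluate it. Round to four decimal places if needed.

At p_1=8.7, p_2=8.24, I=157: q_2* = 0.5·157/8.24 = 9.5267.

q_2* = 9.5267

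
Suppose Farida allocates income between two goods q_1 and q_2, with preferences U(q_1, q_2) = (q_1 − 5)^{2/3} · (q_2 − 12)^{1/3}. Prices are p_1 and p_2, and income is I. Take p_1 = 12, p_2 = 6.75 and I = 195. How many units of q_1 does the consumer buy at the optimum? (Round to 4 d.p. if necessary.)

q_1* = 8

Discretionary income = 195 − 5·12 − 12·6.75 = 54; q_1* = 5 + 2/3·54/12 = 8.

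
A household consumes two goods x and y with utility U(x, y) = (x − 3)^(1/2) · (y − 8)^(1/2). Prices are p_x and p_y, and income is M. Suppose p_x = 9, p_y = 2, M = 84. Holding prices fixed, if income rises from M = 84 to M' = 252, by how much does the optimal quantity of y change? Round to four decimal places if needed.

Let x' = x−3, y' = y−8. MRS = y'/x' = p_x/p_y.
After buying the subsistence bundle (3, 8), a share 0.5 of the remaining income goes to x: x* = 3 + 0.5·(M − 3p_x − 8p_y)/p_x.
Discretionary income = 84 − 3·9 − 8·2 = 41; y* = 8 + 0.5·41/2 = 18.25.
At M' = 252: y* = 60.25. Change: 60.25 − 18.25 = 42.

Δy* = 42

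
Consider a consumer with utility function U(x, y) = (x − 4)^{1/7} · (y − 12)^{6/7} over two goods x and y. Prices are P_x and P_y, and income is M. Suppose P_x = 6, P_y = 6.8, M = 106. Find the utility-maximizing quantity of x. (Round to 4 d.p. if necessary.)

x* = 4.0095

This is Cobb-Douglas in (x−4, y−12): tangency gives 1/7·P_y·(y−12) = 6/7·P_x·(x−4).
Substituting into the budget: x* = 4 + 1/7·(M − 4·P_x − 12·P_y)/P_x, and y* = 12 + 6/7·(…)/P_y.
Discretionary income = 106 − 4·6 − 12·6.8 = 0.4; x* = 4 + 1/7·0.4/6 = 4.0095.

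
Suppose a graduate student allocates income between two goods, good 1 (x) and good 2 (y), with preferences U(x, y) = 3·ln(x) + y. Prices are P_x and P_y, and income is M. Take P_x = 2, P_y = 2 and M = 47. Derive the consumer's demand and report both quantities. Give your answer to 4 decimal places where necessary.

x* = 3, y* = 20.5

Set MRS = P_x/P_y: (3/x)/1 = P_x/P_y.
So x*(P_x,P_y) = 3·P_y/P_x, independent of income; and y* = (M − 3·P_y)/P_y.
At the given prices: x* = 3·2/2 = 3, and y* = 20.5.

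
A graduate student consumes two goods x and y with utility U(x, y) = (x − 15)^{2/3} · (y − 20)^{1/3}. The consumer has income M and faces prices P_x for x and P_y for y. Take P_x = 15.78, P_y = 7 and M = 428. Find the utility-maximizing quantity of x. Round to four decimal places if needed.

Discretionary income = 428 − 15·15.78 − 20·7 = 51.3; x* = 15 + 2/3·51.3/15.78 = 17.1673.

x* = 17.1673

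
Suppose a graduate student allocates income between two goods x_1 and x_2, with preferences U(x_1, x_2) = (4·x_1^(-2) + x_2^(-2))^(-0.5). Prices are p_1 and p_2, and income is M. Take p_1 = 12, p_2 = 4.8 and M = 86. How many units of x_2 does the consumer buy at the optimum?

MU_x_1 ∝ 4·x_1^(-3), MU_x_2 ∝ x_2^(-3), so MRS = 4·(x_2/x_1)^(3) = p_1/p_2.
Hence x_2/x_1 = ((1/4)·p_1/p_2)^(1/(3)), i.e. raised to the 1/3 power.
Substitute x_2 = (x_2/x_1)·x_1 into the budget: x_1* = M/(p_1 + p_2·(x_2/x_1)).
Numerically x_2/x_1 = 0.854988, so x_1* = 86/(12 + 4.8·0.854988) = 5.3403 and x_2* = 0.854988·5.3403 = 4.5659.

x_2* = 4.5659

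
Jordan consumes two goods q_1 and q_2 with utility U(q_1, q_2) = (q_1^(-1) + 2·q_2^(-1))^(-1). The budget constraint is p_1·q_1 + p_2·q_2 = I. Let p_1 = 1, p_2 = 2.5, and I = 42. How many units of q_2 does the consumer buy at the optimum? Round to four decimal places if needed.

MU_q_1 ∝ q_1^(-2), MU_q_2 ∝ 2·q_2^(-2), so MRS = (1/2)·(q_2/q_1)^(2) = p_1/p_2.
Hence q_2/q_1 = (2·p_1/p_2)^(1/(2)), i.e. raised to the 0.5 power.
With the ratio pinned down, the budget gives q_1* = I/(p_1 + p_2·(q_2/q_1)) and q_2* = (q_2/q_1)·q_1*.
Numerically q_2/q_1 = 0.894427, so q_1* = 42/(1 + 2.5·0.894427) = 12.9787 and q_2* = 0.894427·12.9787 = 11.6085.

q_2* = 11.6085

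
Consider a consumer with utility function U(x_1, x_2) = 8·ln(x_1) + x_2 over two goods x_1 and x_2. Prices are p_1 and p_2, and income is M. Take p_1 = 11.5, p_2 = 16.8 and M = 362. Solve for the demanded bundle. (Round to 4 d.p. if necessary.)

x_1* = 11.687, x_2* = 13.5476

MU_x_1 = 8/x_1, MU_x_2 = 1. Tangency: 8/x_1 = p_1/p_2.
So x_1*(p_1,p_2) = 8·p_2/p_1, independent of income; and x_2* = (M − 8·p_2)/p_2.
At the given prices: x_1* = 8·16.8/11.5 = 11.687, and x_2* = 13.5476.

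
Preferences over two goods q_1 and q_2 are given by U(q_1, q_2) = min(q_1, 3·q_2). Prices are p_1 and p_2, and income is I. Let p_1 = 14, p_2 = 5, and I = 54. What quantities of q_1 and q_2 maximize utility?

q_1* = 3.4468, q_2* = 1.1489

With perfect complements, no substitution: consume in ratio q_1:q_2 = 3:1.
Budget: p_1·q_1 + p_2·(1/3)·q_1 = I, so (3·p_1 + p_2)·q_1 = 3·I.
Demand: q_1*(p_1,p_2,I) = 3·I/(3·p_1 + p_2), q_2* = I/(3·p_1 + p_2).
Here 3·14 + 5 = 47, giving q_1* = 3.4468 and q_2* = 1.1489.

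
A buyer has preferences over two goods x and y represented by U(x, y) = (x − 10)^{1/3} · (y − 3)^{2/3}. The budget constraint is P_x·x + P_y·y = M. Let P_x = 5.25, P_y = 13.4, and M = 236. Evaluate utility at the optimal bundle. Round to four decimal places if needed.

V = 7.7331

This is Cobb-Douglas in (x−10, y−3): tangency gives 1/3·P_y·(y−3) = 2/3·P_x·(x−10).
After buying the subsistence bundle (10, 3), a share 1/3 of the remaining income goes to x: x* = 10 + 1/3·(M − 10P_x − 3P_y)/P_x.
Discretionary income = 236 − 10·5.25 − 3·13.4 = 143.3; x* = 10 + 1/3·143.3/5.25 = 19.0984; y* = 3 + 2/3·143.3/13.4 = 10.1294.
Utility at the optimum: U(19.0984, 10.1294) = 7.7331.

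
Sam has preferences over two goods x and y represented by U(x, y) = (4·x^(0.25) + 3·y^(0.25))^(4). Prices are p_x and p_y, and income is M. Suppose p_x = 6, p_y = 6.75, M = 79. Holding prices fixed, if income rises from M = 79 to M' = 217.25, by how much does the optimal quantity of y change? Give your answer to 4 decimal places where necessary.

Δy* = 8.1073

MRS = MU_x/MU_y = (4/3)·(y/x)^(0.75). Set equal to p_x/p_y.
Hence y/x = ((3/4)·p_x/p_y)^(1/(0.75)), i.e. raised to the 4/3 power.
With the ratio pinned down, the budget gives x* = M/(p_x + p_y·(y/x)) and y* = (y/x)·x*.
Numerically y/x = 0.582387, so x* = 79/(6 + 6.75·0.582387) = 7.9548 and y* = 0.582387·7.9548 = 4.6328.
At M' = 217.25: y* = 12.7401. Change: 12.7401 − 4.6328 = 8.1073.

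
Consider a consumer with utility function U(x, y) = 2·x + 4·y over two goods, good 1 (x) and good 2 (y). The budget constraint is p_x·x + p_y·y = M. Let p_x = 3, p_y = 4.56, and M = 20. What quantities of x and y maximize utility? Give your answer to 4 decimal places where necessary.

x* = 0, y* = 4.386

y gives more utility per dollar, so spend all income on y: y* = M/p_y, x* = 0.
Numerically: x* = 0, y* = 4.386.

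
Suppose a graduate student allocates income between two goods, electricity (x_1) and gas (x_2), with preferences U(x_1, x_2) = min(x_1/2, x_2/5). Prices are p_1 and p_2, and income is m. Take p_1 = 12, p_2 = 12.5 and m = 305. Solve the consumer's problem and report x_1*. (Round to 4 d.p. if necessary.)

x_1* = 7.052

Leontief preferences: the optimum is at the kink where x_1/2 = x_2/5, i.e. x_2 = (5/2)·x_1.
Budget: p_1·x_1 + p_2·(5/2)·x_1 = m, so (2·p_1 + 5·p_2)·x_1 = 2·m.
Demand: x_1*(p_1,p_2,m) = 2·m/(2·p_1 + 5·p_2), x_2* = 5·m/(2·p_1 + 5·p_2).
Here 2·12 + 5·12.5 = 86.5, giving x_1* = 7.052.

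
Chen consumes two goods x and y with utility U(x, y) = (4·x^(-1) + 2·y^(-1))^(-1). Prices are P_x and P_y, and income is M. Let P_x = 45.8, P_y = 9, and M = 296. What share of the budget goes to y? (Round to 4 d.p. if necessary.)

share on y = 0.2386

MRS = MU_x/MU_y = 2·(y/x)^(2). Set equal to P_x/P_y.
Hence y/x = ((1/2)·P_x/P_y)^(1/(2)), i.e. raised to the 0.5 power.
With the ratio pinned down, the budget gives x* = M/(P_x + P_y·(y/x)) and y* = (y/x)·x*.
Numerically y/x = 1.595131, so x* = 296/(45.8 + 9·1.595131) = 4.9205 and y* = 1.595131·4.9205 = 7.8489.
Expenditure on y: 9·7.8489 = 70.64; share = 0.2386.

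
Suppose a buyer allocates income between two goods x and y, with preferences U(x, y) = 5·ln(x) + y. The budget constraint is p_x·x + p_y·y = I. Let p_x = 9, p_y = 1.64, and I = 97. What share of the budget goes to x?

share on x = 0.0845

MU_x = 5/x, MU_y = 1. Tangency: 5/x = p_x/p_y.
So x*(p_x,p_y) = 5·p_y/p_x, independent of income; and y* = (I − 5·p_y)/p_y.
At the given prices: x* = 5·1.64/9 = 0.9111, and y* = 54.1463.
Expenditure on x: 9·0.9111 = 8.2; share = 0.0845.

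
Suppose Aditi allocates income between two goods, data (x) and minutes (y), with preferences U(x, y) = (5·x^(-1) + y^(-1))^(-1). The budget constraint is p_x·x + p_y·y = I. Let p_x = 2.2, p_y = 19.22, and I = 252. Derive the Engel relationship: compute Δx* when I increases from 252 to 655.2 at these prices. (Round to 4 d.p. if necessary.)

MU_x ∝ 5·x^(-2), MU_y ∝ y^(-2), so MRS = 5·(y/x)^(2) = p_x/p_y.
Hence y/x = ((1/5)·p_x/p_y)^(1/(2)), i.e. raised to the 0.5 power.
Substitute y = (y/x)·x into the budget: x* = I/(p_x + p_y·(y/x)).
Numerically y/x = 0.151304, so x* = 252/(2.2 + 19.22·0.151304) = 49.3338.
At I' = 655.2: x* = 128.2679. Change: 128.2679 − 49.3338 = 78.9341.

Δx* = 78.9341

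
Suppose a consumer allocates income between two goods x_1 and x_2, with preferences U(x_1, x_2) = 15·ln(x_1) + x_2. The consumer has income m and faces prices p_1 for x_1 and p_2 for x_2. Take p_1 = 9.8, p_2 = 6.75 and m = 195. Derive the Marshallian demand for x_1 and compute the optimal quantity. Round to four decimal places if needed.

At the given prices: x_1* = 15·6.75/9.8 = 10.3316.

x_1* = 10.3316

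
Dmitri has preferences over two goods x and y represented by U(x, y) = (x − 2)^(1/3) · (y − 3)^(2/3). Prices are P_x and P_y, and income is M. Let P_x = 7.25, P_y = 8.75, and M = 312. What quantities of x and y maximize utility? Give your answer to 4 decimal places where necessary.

Discretionary income = 312 − 2·7.25 − 3·8.75 = 271.25; x* = 2 + 1/3·271.25/7.25 = 14.4713; y* = 3 + 2/3·271.25/8.75 = 23.6667.

x* = 14.4713, y* = 23.6667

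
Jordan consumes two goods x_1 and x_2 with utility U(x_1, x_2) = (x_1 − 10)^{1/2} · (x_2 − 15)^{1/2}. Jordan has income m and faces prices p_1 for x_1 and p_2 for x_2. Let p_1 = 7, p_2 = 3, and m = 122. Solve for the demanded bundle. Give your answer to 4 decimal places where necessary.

MRS = (x_2−15)/(x_1−10). Tangency with p_1/p_2 gives x_2−15 = (p_1/p_2)·(x_1−10).
Substituting into the budget: x_1* = 10 + 0.5·(m − 10·p_1 − 15·p_2)/p_1, and x_2* = 15 + 0.5·(…)/p_2.
Discretionary income = 122 − 10·7 − 15·3 = 7; x_1* = 10 + 0.5·7/7 = 10.5; x_2* = 15 + 0.5·7/3 = 16.1667.

x_1* = 10.5, x_2* = 16.1667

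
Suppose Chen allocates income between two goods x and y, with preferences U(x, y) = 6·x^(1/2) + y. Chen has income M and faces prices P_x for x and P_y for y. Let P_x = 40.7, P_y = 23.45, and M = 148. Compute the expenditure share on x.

Set MRS = P_x/P_y: 3·x^(−1/2) = P_x/P_y.
Thus x* = (3·P_y/P_x)² — independent of M — with the rest of income spent on y.
Plugging in: x* = (3·23.45/40.7)² = 2.9877, y* = 1.1258.
Expenditure on x: 40.7·2.9877 = 121.6001; share = 0.8216.

share on x = 0.8216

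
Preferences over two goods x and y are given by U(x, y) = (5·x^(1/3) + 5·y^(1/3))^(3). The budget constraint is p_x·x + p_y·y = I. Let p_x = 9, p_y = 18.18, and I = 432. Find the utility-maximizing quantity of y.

From the CES first-order condition, (y/x)^(2/3) = p_x/p_y.
Solve for the ratio: y/x = [p_x/p_y]^(1.5).
With the ratio pinned down, the budget gives x* = I/(p_x + p_y·(y/x)) and y* = (y/x)·x*.
Numerically y/x = 0.348316, so x* = 432/(9 + 18.18·0.348316) = 28.1757 and y* = 0.348316·28.1757 = 9.814.

y* = 9.814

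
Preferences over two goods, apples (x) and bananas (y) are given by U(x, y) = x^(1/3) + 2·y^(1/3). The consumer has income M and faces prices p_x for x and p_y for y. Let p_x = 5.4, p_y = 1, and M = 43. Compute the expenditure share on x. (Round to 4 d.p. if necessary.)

From the CES first-order condition, (1/2)·(y/x)^(2/3) = p_x/p_y.
Solve for the ratio: y/x = [2·p_x/p_y]^(1.5).
Substitute y = (y/x)·x into the budget: x* = M/(p_x + p_y·(y/x)).
Numerically y/x = 35.492422, so x* = 43/(5.4 + 1·35.492422) = 1.0515 and y* = 35.492422·1.0515 = 37.3217.
Expenditure on x: 5.4·1.0515 = 5.6783; share = 0.1321.

share on x = 0.1321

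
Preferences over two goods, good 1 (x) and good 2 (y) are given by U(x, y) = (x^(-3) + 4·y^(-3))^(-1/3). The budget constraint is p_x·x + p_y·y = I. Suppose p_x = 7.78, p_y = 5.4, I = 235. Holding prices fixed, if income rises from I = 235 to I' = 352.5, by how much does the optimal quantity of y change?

Substitute y = (y/x)·x into the budget: x* = I/(p_x + p_y·(y/x)).
Numerically y/x = 1.549393, so x* = 235/(7.78 + 5.4·1.549393) = 14.554 and y* = 1.549393·14.554 = 22.5499.
At I' = 352.5: y* = 33.8249. Change: 33.8249 − 22.5499 = 11.275.

Δy* = 11.275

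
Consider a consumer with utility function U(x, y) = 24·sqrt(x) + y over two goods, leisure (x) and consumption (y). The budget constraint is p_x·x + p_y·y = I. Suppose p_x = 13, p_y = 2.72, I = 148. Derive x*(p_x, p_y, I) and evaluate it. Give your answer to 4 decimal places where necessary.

MU_x = 12/√x, MU_y = 1. Tangency: 12/√x = p_x/p_y.
Solve: √x = 12·p_y/p_x, so x*(p_x,p_y) = (12·p_y/p_x)², and y* = (I − p_x·x*)/p_y.
Plugging in: x* = (12·2.72/13)² = 6.304.

x* = 6.304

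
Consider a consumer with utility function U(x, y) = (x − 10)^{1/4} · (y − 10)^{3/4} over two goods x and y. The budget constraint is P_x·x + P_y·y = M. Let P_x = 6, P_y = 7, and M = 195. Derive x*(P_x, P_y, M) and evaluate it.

x* = 12.7083

Discretionary income = 195 − 10·6 − 10·7 = 65; x* = 10 + 0.25·65/6 = 12.7083.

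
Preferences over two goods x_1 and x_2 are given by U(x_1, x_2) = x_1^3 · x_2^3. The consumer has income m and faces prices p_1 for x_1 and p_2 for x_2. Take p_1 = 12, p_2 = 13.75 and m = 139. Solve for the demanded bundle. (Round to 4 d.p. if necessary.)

Demand: x_1*(p_1,p_2,m) = 0.5·m/p_1 and x_2* = 0.5·m/p_2.
At p_1=12, p_2=13.75, m=139: x_1* = 0.5·139/12 = 5.7917, x_2* = 5.0545.

x_1* = 5.7917, x_2* = 5.0545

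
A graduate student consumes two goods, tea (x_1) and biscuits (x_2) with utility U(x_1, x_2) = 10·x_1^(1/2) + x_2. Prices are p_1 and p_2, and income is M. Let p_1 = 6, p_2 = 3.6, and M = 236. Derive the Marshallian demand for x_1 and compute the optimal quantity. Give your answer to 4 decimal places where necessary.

MU_x_1 = 5/√x_1, MU_x_2 = 1. Tangency: 5/√x_1 = p_1/p_2.
Thus x_1* = (5·p_2/p_1)² — independent of M — with the rest of income spent on x_2.
Plugging in: x_1* = (5·3.6/6)² = 9.

x_1* = 9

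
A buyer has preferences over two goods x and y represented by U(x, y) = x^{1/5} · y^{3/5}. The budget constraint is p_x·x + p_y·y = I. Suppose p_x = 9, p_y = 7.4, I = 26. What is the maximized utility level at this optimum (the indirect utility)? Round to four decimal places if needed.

V = 1.6758

At p_x=9, p_y=7.4, I=26: x* = 0.25·26/9 = 0.7222, y* = 2.6351.
Utility at the optimum: U(0.7222, 2.6351) = 1.6758.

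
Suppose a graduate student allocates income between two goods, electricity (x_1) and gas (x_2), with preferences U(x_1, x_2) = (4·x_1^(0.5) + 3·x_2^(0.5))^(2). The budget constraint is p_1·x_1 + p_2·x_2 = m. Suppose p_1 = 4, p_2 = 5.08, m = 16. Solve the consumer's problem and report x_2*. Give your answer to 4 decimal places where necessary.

MU_x_1 ∝ 4·x_1^(-0.5), MU_x_2 ∝ 3·x_2^(-0.5), so MRS = (4/3)·(x_2/x_1)^(0.5) = p_1/p_2.
Solve for the ratio: x_2/x_1 = [(3/4)·p_1/p_2]^(2).
Substitute x_2 = (x_2/x_1)·x_1 into the budget: x_1* = m/(p_1 + p_2·(x_2/x_1)).
Numerically x_2/x_1 = 0.348751, so x_1* = 16/(4 + 5.08·0.348751) = 2.7722 and x_2* = 0.348751·2.7722 = 0.9668.

x_2* = 0.9668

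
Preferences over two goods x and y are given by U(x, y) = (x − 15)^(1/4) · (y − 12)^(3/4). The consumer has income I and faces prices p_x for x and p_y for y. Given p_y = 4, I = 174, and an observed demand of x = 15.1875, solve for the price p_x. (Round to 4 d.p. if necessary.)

Let x' = x−15, y' = y−12. MRS = (1/3)·y'/x' = p_x/p_y.
After buying the subsistence bundle (15, 12), a share 0.25 of the remaining income goes to x: x* = 15 + 0.25·(I − 15p_x − 12p_y)/p_x.
Set x* = 15.1875 in the demand function and solve for p_x: p_x = 8.

p_x = 8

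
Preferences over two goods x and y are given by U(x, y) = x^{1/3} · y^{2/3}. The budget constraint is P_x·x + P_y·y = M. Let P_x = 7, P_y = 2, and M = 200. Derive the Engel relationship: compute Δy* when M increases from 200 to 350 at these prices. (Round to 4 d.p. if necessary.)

Tangency: MRS = (1/2)·y/x = P_x/P_y.
So 1/3·P_y·y = 2/3·P_x·x; combined with the budget, a share 1/3 of income goes to x.
Demand: x*(P_x,P_y,M) = 1/3·M/P_x and y* = 2/3·M/P_y.
At P_x=7, P_y=2, M=200: y* = 2/3·200/2 = 66.6667.
At M' = 350: y* = 116.6667. Change: 116.6667 − 66.6667 = 50.

Δy* = 50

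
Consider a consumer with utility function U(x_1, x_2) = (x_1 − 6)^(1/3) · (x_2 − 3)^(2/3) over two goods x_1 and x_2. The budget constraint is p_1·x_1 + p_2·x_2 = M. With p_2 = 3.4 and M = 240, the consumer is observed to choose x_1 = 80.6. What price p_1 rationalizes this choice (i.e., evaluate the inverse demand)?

p_1 = 1

Let x_1' = x_1−6, x_2' = x_2−3. MRS = (1/2)·x_2'/x_1' = p_1/p_2.
After buying the subsistence bundle (6, 3), a share 1/3 of the remaining income goes to x_1: x_1* = 6 + 1/3·(M − 6p_1 − 3p_2)/p_1.
Set x_1* = 80.6 in the demand function and solve for p_1: p_1 = 1.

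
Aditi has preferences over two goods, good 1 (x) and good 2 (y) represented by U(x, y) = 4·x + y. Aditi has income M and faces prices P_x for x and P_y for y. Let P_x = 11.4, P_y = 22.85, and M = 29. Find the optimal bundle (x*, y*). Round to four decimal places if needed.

x* = 2.5439, y* = 0

Linear utility — the consumer picks whichever good has higher MU/price: 4/11.4 = 0.3509 vs 1/22.85 = 0.0438.
x gives more utility per dollar, so spend all income on x: x* = M/P_x, y* = 0.
Numerically: x* = 2.5439, y* = 0.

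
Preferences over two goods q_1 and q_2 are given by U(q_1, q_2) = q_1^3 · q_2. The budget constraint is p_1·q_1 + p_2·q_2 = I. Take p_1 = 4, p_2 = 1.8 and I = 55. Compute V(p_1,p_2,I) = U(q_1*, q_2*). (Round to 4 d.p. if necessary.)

V = 8377.6474

MU_q_1/MU_q_2 = (3·q_2)/(q_1); tangency sets this equal to p_1/p_2.
So 3·p_2·q_2 = p_1·q_1; combined with the budget, a share 0.75 of income goes to q_1.
Demand: q_1*(p_1,p_2,I) = 0.75·I/p_1 and q_2* = 0.25·I/p_2.
At p_1=4, p_2=1.8, I=55: q_1* = 0.75·55/4 = 10.3125, q_2* = 7.6389.
Utility at the optimum: U(10.3125, 7.6389) = 8377.6474.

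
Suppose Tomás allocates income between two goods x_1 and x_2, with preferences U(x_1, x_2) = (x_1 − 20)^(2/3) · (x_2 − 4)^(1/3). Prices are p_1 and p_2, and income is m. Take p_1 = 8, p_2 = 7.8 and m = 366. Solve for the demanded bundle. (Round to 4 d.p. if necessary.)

x_1* = 34.5667, x_2* = 11.4701

This is Cobb-Douglas in (x_1−20, x_2−4): tangency gives 2/3·p_2·(x_2−4) = 1/3·p_1·(x_1−20).
Substituting into the budget: x_1* = 20 + 2/3·(m − 20·p_1 − 4·p_2)/p_1, and x_2* = 4 + 1/3·(…)/p_2.
Discretionary income = 366 − 20·8 − 4·7.8 = 174.8; x_1* = 20 + 2/3·174.8/8 = 34.5667; x_2* = 4 + 1/3·174.8/7.8 = 11.4701.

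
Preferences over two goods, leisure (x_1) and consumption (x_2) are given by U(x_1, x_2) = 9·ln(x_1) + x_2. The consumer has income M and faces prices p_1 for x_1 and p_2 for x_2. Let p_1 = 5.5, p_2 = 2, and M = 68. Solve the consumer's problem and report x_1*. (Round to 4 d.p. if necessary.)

MU_x_1 = 9/x_1, MU_x_2 = 1. Tangency: 9/x_1 = p_1/p_2.
So x_1*(p_1,p_2) = 9·p_2/p_1, independent of income; and x_2* = (M − 9·p_2)/p_2.
At the given prices: x_1* = 9·2/5.5 = 3.2727.

x_1* = 3.2727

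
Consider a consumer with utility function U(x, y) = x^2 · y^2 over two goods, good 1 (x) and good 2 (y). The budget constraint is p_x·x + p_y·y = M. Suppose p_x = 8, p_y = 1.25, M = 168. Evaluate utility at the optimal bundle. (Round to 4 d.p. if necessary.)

Tangency: MRS = y/x = p_x/p_y.
Rearranging, p_y·y = p_x·x. Substituting into the budget gives p_x·x·(1 + 1) = M.
Demand: x*(p_x,p_y,M) = 0.5·M/p_x and y* = 0.5·M/p_y.
At p_x=8, p_y=1.25, M=168: x* = 0.5·168/8 = 10.5, y* = 67.2.
Utility at the optimum: U(10.5, 67.2) = 497871.36.

V = 497871.36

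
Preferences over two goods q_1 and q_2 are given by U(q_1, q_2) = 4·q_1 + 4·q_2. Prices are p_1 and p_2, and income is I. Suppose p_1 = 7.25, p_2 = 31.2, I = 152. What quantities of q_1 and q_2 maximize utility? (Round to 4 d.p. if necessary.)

q_1* = 20.9655, q_2* = 0

Linear utility — the consumer picks whichever good has higher MU/price: 4/7.25 = 0.5517 vs 4/31.2 = 0.1282.
q_1 gives more utility per dollar, so spend all income on q_1: q_1* = I/p_1, q_2* = 0.
Numerically: q_1* = 20.9655, q_2* = 0.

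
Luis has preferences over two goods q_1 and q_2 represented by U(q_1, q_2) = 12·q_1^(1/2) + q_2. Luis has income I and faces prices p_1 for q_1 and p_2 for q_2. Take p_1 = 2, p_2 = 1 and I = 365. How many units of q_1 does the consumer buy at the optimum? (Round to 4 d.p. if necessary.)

Utility is quasi-linear in q_2; the FOC for q_1 is 6/√q_1 = p_1/p_2.
Solve: √q_1 = 6·p_2/p_1, so q_1*(p_1,p_2) = (6·p_2/p_1)², and q_2* = (I − p_1·q_1*)/p_2.
Plugging in: q_1* = (6·1/2)² = 9.

q_1* = 9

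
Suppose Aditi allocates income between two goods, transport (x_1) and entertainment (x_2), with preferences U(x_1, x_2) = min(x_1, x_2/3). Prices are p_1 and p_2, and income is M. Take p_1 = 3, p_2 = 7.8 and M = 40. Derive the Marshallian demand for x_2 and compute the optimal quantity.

Leontief preferences: the optimum is at the kink where x_1/1 = x_2/3, i.e. x_2 = 3·x_1.
Budget: p_1·x_1 + p_2·3·x_1 = M, so (p_1 + 3·p_2)·x_1 = M.
Demand: x_1*(p_1,p_2,M) = M/(p_1 + 3·p_2), x_2* = 3·M/(p_1 + 3·p_2).
Here 3 + 3·7.8 = 26.4, giving x_2* = 4.5455.

x_2* = 4.5455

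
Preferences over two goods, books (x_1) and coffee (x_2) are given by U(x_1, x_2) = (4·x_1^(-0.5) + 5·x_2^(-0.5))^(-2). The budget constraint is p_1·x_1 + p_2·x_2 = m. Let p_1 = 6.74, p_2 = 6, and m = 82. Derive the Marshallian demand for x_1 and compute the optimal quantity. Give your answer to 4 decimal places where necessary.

x_1* = 5.7489

MRS = MU_x_1/MU_x_2 = (4/5)·(x_2/x_1)^(1.5). Set equal to p_1/p_2.
Hence x_2/x_1 = ((5/4)·p_1/p_2)^(1/(1.5)), i.e. raised to the 2/3 power.
Substitute x_2 = (x_2/x_1)·x_1 into the budget: x_1* = m/(p_1 + p_2·(x_2/x_1)).
Numerically x_2/x_1 = 1.253947, so x_1* = 82/(6.74 + 6·1.253947) = 5.7489.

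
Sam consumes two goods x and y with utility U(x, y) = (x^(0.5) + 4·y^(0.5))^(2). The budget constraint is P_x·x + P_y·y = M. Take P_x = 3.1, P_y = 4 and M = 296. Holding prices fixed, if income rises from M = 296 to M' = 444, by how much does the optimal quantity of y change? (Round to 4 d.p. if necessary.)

Δy* = 34.2388

MRS = MU_x/MU_y = (1/4)·(y/x)^(0.5). Set equal to P_x/P_y.
Hence y/x = (4·P_x/P_y)^(1/(0.5)), i.e. raised to the 2 power.
With the ratio pinned down, the budget gives x* = M/(P_x + P_y·(y/x)) and y* = (y/x)·x*.
Numerically y/x = 9.61, so x* = 296/(3.1 + 4·9.61) = 7.1257 and y* = 9.61·7.1257 = 68.4776.
At M' = 444: y* = 102.7164. Change: 102.7164 − 68.4776 = 34.2388.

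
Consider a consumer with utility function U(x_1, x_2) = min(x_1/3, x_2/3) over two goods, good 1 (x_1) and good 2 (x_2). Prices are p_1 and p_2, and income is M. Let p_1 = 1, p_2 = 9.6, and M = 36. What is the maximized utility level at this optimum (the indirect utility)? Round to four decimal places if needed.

V = 1.1321

Demand: x_1*(p_1,p_2,M) = 3·M/(3·p_1 + 3·p_2), x_2* = 3·M/(3·p_1 + 3·p_2).
Here 3·1 + 3·9.6 = 31.8, giving x_1* = 3.3962 and x_2* = 3.3962.
Utility at the optimum: U(3.3962, 3.3962) = 1.1321.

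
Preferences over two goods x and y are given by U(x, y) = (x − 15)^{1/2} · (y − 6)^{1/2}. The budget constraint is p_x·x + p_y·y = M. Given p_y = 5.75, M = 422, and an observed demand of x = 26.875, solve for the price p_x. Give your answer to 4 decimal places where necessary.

p_x = 10

This is Cobb-Douglas in (x−15, y−6): tangency gives 0.5·p_y·(y−6) = 0.5·p_x·(x−15).
Substituting into the budget: x* = 15 + 0.5·(M − 15·p_x − 6·p_y)/p_x, and y* = 6 + 0.5·(…)/p_y.
Set x* = 26.875 in the demand function and solve for p_x: p_x = 10.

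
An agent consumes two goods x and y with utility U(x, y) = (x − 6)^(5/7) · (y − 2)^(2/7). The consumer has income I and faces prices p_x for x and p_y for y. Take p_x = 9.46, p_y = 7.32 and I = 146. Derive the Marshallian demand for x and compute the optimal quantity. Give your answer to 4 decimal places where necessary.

Discretionary income = 146 − 6·9.46 − 2·7.32 = 74.6; x* = 6 + 5/7·74.6/9.46 = 11.6327.

x* = 11.6327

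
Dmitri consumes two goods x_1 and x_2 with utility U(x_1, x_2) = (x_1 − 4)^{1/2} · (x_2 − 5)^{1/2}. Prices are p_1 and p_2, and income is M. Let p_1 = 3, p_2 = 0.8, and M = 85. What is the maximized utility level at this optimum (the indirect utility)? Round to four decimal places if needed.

V = 22.2697

Substituting into the budget: x_1* = 4 + 0.5·(M − 4·p_1 − 5·p_2)/p_1, and x_2* = 5 + 0.5·(…)/p_2.
Discretionary income = 85 − 4·3 − 5·0.8 = 69; x_1* = 4 + 0.5·69/3 = 15.5; x_2* = 5 + 0.5·69/0.8 = 48.125.
Utility at the optimum: U(15.5, 48.125) = 22.2697.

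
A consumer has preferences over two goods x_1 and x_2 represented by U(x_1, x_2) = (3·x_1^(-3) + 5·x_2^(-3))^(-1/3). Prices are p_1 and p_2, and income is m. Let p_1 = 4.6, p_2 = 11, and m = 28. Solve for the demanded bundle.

MRS = MU_x_1/MU_x_2 = (3/5)·(x_2/x_1)^(4). Set equal to p_1/p_2.
Solve for the ratio: x_2/x_1 = [(5/3)·p_1/p_2]^(0.25).
Substitute x_2 = (x_2/x_1)·x_1 into the budget: x_1* = m/(p_1 + p_2·(x_2/x_1)).
Numerically x_2/x_1 = 0.9137, so x_1* = 28/(4.6 + 11·0.9137) = 1.9112 and x_2* = 0.9137·1.9112 = 1.7462.

x_1* = 1.9112, x_2* = 1.7462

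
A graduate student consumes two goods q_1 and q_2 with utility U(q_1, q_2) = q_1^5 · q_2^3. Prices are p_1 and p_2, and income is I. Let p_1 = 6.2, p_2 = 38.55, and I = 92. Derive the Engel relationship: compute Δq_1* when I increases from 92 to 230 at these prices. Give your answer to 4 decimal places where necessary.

Δq_1* = 13.9113

Demand: q_1*(p_1,p_2,I) = 0.625·I/p_1 and q_2* = 0.375·I/p_2.
At p_1=6.2, p_2=38.55, I=92: q_1* = 0.625·92/6.2 = 9.2742.
At I' = 230: q_1* = 23.1855. Change: 23.1855 − 9.2742 = 13.9113.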